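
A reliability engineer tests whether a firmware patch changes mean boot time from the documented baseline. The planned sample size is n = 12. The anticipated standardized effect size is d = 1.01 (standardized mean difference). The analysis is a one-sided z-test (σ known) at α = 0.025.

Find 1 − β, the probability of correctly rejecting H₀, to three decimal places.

Power ≈ 0.938

Noncentrality parameter: δ = d·√n = 1.01 × √12 = 3.4987
One-sided α = 0.025 → critical value z_{0.025} = 1.960.
Power = P(Z > 1.960 − δ) = Φ(1.539) = 0.9381.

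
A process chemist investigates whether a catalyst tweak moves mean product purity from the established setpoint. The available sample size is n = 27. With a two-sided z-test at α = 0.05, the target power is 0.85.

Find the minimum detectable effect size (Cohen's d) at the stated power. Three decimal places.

d ≈ 0.577

Required noncentrality: δ = z_{0.025} + z_{0.15} = 1.960 + 1.036 = 2.996.
(Lower-tail contribution to power is negligible for δ > 0.)
δ = d·√n ⇒ d = δ/√n = 2.996/√27 = 0.5767.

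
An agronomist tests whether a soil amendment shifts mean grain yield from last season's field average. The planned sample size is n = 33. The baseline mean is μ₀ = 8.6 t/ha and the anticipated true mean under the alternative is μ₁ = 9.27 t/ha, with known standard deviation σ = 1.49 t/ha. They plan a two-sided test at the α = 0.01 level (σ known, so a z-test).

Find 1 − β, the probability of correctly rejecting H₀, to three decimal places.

Power ≈ 0.503

Standardized effect: d = |μ₁ − μ₀| / σ = |9.27 − 8.6| / 1.49 = 0.4497
Noncentrality parameter: δ = d·√n = 0.4497 × √33 = 2.5831
Two-sided α = 0.01 → critical value z_{0.005} = 2.576.
Power = Φ(δ − 2.576) + Φ(−δ − 2.576) = Φ(0.007) + Φ(-5.159) = 0.5029 + 0.0000 = 0.5029.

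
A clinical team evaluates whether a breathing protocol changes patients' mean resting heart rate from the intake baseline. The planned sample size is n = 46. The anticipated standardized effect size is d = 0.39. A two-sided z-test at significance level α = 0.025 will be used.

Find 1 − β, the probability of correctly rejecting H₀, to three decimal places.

Noncentrality parameter: δ = d·√n = 0.39 × √46 = 2.6451
Two-sided α = 0.025 → critical value z_{0.0125} = 2.241.
Power = Φ(δ − 2.241) + Φ(−δ − 2.241) = Φ(0.404) + Φ(-4.887) = 0.6568 + 0.0000 = 0.6568.

Power ≈ 0.657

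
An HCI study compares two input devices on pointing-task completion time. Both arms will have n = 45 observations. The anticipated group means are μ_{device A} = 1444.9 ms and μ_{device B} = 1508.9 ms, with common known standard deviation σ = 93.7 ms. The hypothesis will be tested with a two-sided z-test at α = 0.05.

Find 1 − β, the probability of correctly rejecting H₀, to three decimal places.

Power ≈ 0.900

Standardized effect: d = |μ_{device A} − μ_{device B}| / σ = |1444.9 − 1508.9| / 93.7 = 0.6830
Noncentrality parameter: δ = d·√(n/2) = 0.6830 × √(45/2) = 3.2399
Critical value for a two-sided test at α = 0.05: z_{α/2} = 1.960.
Power = Φ(δ − 1.960) + Φ(−δ − 1.960) = Φ(1.280) + Φ(-5.200) = 0.8997 + 0.0000 = 0.8997.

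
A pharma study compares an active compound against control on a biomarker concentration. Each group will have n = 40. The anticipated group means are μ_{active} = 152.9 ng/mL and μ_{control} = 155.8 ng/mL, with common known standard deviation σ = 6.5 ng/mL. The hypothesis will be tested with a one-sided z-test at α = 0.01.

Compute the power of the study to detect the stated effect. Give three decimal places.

Power ≈ 0.370

Standardized effect: d = |μ_{active} − μ_{control}| / σ = |152.9 − 155.8| / 6.5 = 0.4462
Noncentrality parameter: δ = d·√(n/2) = 0.4462 × √(40/2) = 1.9953
Critical value for a one-sided test at α = 0.01: z_α = 2.326.
Power = P(Z > 2.326 − δ) = Φ(-0.331) = 0.3703.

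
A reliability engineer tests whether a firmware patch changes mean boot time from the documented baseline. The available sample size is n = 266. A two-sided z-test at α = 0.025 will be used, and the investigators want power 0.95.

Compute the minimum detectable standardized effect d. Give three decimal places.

Required noncentrality: δ = z_{0.0125} + z_{0.05} = 2.241 + 1.645 = 3.886.
(Lower-tail contribution to power is negligible for δ > 0.)
δ = d·√n ⇒ d = δ/√n = 3.886/√266 = 0.2383.

d ≈ 0.238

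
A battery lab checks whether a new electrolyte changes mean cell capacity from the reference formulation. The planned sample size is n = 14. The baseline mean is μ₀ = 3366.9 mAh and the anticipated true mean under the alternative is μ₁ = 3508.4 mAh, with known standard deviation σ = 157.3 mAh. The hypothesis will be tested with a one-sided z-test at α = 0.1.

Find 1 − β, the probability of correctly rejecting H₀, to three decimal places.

Standardized effect: d = |μ₁ − μ₀| / σ = |3508.4 − 3366.9| / 157.3 = 0.8996
Noncentrality parameter: λ = d·√n = 0.8996 × √14 = 3.3658
One-sided α = 0.1 → critical value z_{0.1} = 1.282.
Power = Φ(λ − 1.282) = Φ(2.084) = 0.9814.

Power ≈ 0.981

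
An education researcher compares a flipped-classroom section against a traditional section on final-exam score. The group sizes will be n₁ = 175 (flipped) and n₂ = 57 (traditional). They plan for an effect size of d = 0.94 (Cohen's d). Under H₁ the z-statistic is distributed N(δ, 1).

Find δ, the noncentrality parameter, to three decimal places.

δ ≈ 6.164

δ = d / √(1/n₁ + 1/n₂) = 0.94 / √(1/175 + 1/57) = 6.1637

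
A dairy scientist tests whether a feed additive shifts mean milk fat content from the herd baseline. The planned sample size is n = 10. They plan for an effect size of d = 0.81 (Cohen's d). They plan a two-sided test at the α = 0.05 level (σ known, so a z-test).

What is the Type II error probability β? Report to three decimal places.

Noncentrality parameter: δ = d·√n = 0.81 × √10 = 2.5614
Two-sided α = 0.05 → critical value z_{0.025} = 1.960.
Power = Φ(δ − 1.960) + Φ(−δ − 1.960) = Φ(0.601) + Φ(-4.521) = 0.7262 + 0.0000 = 0.7262.
Type II error: β = 1 − power = 1 − 0.7262 = 0.2738.

β ≈ 0.274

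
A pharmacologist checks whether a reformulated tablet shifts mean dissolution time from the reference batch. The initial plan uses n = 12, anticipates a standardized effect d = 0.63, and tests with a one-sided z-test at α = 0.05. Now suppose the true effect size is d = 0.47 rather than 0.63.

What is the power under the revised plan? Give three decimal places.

Power ≈ 0.493

With d = 0.47: δ = d·√n = 0.47 × √12 = 1.6281. Critical value z_{0.05} = 1.645.
Revised power = Φ(δ − 1.645) = Φ(-0.017) = 0.4933.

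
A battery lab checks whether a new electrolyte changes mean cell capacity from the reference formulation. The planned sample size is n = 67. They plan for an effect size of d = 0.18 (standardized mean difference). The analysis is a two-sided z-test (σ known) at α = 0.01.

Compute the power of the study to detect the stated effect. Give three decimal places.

Power ≈ 0.135

Noncentrality parameter: δ = d·√n = 0.18 × √67 = 1.4734
Critical value for a two-sided test at α = 0.01: z_{α/2} = 2.576.
Power = Φ(δ − 2.576) + Φ(−δ − 2.576) = Φ(-1.102) + Φ(-4.049) = 0.1351 + 0.0000 = 0.1352.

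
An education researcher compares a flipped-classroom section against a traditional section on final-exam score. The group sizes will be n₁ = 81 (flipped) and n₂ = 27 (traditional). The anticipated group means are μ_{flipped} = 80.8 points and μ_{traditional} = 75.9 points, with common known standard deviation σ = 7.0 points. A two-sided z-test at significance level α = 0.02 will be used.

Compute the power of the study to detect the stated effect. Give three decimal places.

Power ≈ 0.795

Standardized effect: d = |μ_{flipped} − μ_{traditional}| / σ = |80.8 − 75.9| / 7.0 = 0.7000
Noncentrality parameter: δ = d / √(1/n₁ + 1/n₂) = 0.7000 / √(1/81 + 1/27) = 3.1500
Critical value for a two-sided test at α = 0.02: z_{α/2} = 2.326.
Power = Φ(δ − 2.326) + Φ(−δ − 2.326) = Φ(0.824) + Φ(-5.476) = 0.7949 + 0.0000 = 0.7949.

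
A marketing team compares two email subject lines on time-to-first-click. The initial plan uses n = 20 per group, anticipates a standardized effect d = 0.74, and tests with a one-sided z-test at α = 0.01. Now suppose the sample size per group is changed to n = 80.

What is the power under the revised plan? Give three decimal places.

With n = 80 per group: δ = d·√(n/2) = 0.74 × √(80/2) = 4.6802. Critical value z_{0.01} = 2.326.
Revised power = Φ(δ − 2.326) = Φ(2.354) = 0.9907.

Power ≈ 0.991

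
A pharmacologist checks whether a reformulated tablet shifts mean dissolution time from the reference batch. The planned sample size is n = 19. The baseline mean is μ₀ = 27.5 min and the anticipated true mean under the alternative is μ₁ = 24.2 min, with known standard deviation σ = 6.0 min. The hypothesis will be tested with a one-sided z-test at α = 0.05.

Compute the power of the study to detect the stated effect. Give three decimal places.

Power ≈ 0.774

Standardized effect: d = |μ₁ − μ₀| / σ = |24.2 − 27.5| / 6.0 = 0.5500
Noncentrality parameter: δ = d·√n = 0.5500 × √19 = 2.3974
One-sided α = 0.05 → critical value z_{0.05} = 1.645.
Power = P(Z > 1.645 − δ) = Φ(0.753) = 0.7741.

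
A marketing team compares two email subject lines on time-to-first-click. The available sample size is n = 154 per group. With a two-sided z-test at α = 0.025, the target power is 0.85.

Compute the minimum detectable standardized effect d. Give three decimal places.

d ≈ 0.374

Need Φ(δ − 2.241) = 0.85, so δ = 2.241 + 1.036 = 3.278.
(The second rejection-region term Φ(−δ − z_{α/2}) is negligible and dropped.)
δ = d·√(n/2) ⇒ d = δ/√(n/2) = 3.278/√(154/2) = 0.3735.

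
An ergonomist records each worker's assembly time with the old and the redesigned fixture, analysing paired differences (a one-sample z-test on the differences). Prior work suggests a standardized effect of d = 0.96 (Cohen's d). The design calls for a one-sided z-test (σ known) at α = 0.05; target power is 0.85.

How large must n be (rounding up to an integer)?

n = 8

Set Φ(δ − 1.645) = 0.85; then δ − 1.645 = Φ⁻¹(0.85) = 1.036, giving δ = 2.681.
δ = d·√n ⇒ n = (δ/d)² = (2.681 / 0.96)² = 7.80.
Round up to the next whole unit.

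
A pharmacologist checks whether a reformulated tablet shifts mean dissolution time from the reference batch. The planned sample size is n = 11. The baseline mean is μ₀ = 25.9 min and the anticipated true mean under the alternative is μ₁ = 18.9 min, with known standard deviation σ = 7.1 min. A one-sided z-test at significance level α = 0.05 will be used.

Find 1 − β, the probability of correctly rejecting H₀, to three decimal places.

Power ≈ 0.948

Standardized effect: d = |μ₁ − μ₀| / σ = |18.9 − 25.9| / 7.1 = 0.9859
Noncentrality parameter: λ = d·√n = 0.9859 × √11 = 3.2699
Critical value for a one-sided test at α = 0.05: z_α = 1.645.
Power = P(Z > 1.645 − λ) = Φ(1.625) = 0.9479.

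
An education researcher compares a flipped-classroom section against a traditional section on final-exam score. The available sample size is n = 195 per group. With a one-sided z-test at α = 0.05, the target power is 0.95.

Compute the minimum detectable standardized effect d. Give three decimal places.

d ≈ 0.333

Required noncentrality: δ = z_{0.05} + z_{0.05} = 1.645 + 1.645 = 3.290.
δ = d·√(n/2) ⇒ d = δ/√(n/2) = 3.290/√(195/2) = 0.3332.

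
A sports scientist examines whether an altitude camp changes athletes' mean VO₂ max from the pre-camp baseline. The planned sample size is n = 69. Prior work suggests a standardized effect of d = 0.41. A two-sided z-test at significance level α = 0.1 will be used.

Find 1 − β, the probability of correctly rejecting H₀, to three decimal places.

Power ≈ 0.961

Noncentrality parameter: δ = d·√n = 0.41 × √69 = 3.4057
Critical value for a two-sided test at α = 0.1: z_{α/2} = 1.645.
Power = Φ(δ − 1.645) + Φ(−δ − 1.645) = Φ(1.761) + Φ(-5.051) = 0.9609 + 0.0000 = 0.9609.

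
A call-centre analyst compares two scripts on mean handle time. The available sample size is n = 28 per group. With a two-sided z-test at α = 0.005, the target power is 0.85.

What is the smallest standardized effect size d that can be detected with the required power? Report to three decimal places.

Required noncentrality: δ = z_{0.0025} + z_{0.15} = 2.807 + 1.036 = 3.843.
(The second rejection-region term Φ(−δ − z_{α/2}) is negligible and dropped.)
δ = d·√(n/2) ⇒ d = δ/√(n/2) = 3.843/√(28/2) = 1.0272.

d ≈ 1.027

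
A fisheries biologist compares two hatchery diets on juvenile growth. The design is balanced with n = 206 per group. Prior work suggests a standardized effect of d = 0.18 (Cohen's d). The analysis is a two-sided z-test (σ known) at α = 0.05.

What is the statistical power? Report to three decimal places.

Power ≈ 0.447

Noncentrality parameter: δ = d·√(n/2) = 0.18 × √(206/2) = 1.8268
Two-sided α = 0.05 → critical value z_{0.025} = 1.960.
Power = Φ(δ − 1.960) + Φ(−δ − 1.960) = Φ(-0.133) + Φ(-3.787) = 0.4470 + 0.0001 = 0.4471.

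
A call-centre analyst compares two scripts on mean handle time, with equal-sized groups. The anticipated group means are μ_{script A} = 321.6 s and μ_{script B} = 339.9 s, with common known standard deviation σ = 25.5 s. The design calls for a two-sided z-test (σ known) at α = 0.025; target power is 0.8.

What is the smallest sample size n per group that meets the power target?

Standardized effect: d = |μ_{script A} − μ_{script B}| / σ = |321.6 − 339.9| / 25.5 = 0.7176
For power 0.8 need Φ(δ − z_{0.0125}) = 0.8, so δ = z_{0.0125} + z_{0.20} = 2.241 + 0.842 = 3.083.
(The Φ(−δ − z_{α/2}) term is vanishingly small for δ > 0 and is dropped in the standard sample-size formula.)
δ = d·√(n/2) ⇒ n = 2(δ/d)² = 2 × (3.083 / 0.7176)² = 36.91.
Rounding up, n = 37 per group.

n = 37 per group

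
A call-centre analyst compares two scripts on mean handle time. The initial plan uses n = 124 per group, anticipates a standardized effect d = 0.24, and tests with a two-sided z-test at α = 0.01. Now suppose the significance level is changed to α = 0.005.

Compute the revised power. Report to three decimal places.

Power ≈ 0.180

δ = d·√(n/2) = 0.24 × √(124/2) = 1.8898 (unchanged). New critical value: z_{0.0025} = 2.807.
Revised power = Φ(δ − 2.807) + Φ(−δ − 2.807) = Φ(-0.917) + Φ(-4.697) = 0.1795 + 0.0000 = 0.1795.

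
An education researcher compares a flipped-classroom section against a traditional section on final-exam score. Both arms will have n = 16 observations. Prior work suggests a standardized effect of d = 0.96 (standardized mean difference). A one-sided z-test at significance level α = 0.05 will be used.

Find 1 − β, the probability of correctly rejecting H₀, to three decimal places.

Power ≈ 0.858

Noncentrality parameter: δ = d·√(n/2) = 0.96 × √(16/2) = 2.7153
Critical value for a one-sided test at α = 0.05: z_α = 1.645.
Power = Φ(δ − 1.645) = Φ(1.070) = 0.8578.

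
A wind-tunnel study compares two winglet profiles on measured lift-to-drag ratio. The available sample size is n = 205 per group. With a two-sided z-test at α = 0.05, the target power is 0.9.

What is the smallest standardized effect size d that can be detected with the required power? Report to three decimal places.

d ≈ 0.320

Need Φ(δ − 1.960) = 0.9, so δ = 1.960 + 1.282 = 3.242.
(The second rejection-region term Φ(−δ − z_{α/2}) is negligible and dropped.)
δ = d·√(n/2) ⇒ d = δ/√(n/2) = 3.242/√(205/2) = 0.3202.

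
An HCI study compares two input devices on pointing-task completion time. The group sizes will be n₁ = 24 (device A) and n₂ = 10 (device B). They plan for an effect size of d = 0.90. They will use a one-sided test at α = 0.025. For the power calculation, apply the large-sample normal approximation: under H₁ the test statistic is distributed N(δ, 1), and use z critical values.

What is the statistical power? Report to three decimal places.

Power ≈ 0.667

Noncentrality parameter: δ = d / √(1/n₁ + 1/n₂) = 0.90 / √(1/24 + 1/10) = 2.3912
One-sided α = 0.025 → critical value z_{0.025} = 1.960.
Power = P(Z > 1.960 − δ) = Φ(0.431) = 0.6668.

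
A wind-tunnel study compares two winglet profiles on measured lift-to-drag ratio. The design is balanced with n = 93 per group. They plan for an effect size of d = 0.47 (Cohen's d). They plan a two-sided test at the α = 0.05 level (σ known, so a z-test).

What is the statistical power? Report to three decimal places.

Power ≈ 0.893

Noncentrality parameter: δ = d·√(n/2) = 0.47 × √(93/2) = 3.2050
Critical value for a two-sided test at α = 0.05: z_{α/2} = 1.960.
Power = Φ(δ − 1.960) + Φ(−δ − 1.960) = Φ(1.245) + Φ(-5.165) = 0.8934 + 0.0000 = 0.8934.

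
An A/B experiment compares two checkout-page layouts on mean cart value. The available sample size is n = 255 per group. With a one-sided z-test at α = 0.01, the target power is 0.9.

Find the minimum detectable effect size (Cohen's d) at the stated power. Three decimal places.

Need Φ(δ − 2.326) = 0.9, so δ = 2.326 + 1.282 = 3.608.
δ = d·√(n/2) ⇒ d = δ/√(n/2) = 3.608/√(255/2) = 0.3195.

d ≈ 0.320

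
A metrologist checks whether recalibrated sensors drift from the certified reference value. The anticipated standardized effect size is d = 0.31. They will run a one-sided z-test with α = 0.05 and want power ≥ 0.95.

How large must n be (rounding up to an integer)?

n = 113

Set Φ(δ − 1.645) = 0.95; then δ − 1.645 = Φ⁻¹(0.95) = 1.645, giving δ = 3.290.
δ = d·√n ⇒ n = (δ/d)² = (3.290 / 0.31)² = 112.61.
Round up to the next whole unit.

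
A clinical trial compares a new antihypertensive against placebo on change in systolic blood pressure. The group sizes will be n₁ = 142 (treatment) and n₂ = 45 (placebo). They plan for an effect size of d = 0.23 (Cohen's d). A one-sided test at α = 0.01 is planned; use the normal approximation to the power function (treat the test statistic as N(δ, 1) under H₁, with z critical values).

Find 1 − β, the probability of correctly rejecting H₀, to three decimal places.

Noncentrality parameter: λ = d / √(1/n₁ + 1/n₂) = 0.23 / √(1/142 + 1/45) = 1.3445
One-sided α = 0.01 → critical value z_{0.01} = 2.326.
Power = P(Z > 2.326 − λ) = Φ(-0.982) = 0.1631.

Power ≈ 0.163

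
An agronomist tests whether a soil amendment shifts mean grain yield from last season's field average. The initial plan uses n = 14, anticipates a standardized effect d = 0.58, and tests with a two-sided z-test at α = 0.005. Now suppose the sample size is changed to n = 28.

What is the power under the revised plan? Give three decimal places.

With n = 28: δ = d·√n = 0.58 × √28 = 3.0691. Critical value z_{0.0025} = 2.807.
Revised power = Φ(δ − 2.807) + Φ(−δ − 2.807) = Φ(0.262) + Φ(-5.876) = 0.6034 + 0.0000 = 0.6034.

Power ≈ 0.603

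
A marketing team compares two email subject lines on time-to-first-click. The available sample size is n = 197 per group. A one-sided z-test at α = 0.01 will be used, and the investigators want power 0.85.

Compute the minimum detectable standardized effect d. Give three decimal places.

d ≈ 0.339

Need Φ(δ − 2.326) = 0.85, so δ = 2.326 + 1.036 = 3.363.
δ = d·√(n/2) ⇒ d = δ/√(n/2) = 3.363/√(197/2) = 0.3388.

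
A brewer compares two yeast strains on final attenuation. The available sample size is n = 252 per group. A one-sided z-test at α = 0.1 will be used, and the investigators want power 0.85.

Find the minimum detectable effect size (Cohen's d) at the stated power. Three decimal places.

Required noncentrality: δ = z_{0.1} + z_{0.15} = 1.282 + 1.036 = 2.318.
δ = d·√(n/2) ⇒ d = δ/√(n/2) = 2.318/√(252/2) = 0.2065.

d ≈ 0.207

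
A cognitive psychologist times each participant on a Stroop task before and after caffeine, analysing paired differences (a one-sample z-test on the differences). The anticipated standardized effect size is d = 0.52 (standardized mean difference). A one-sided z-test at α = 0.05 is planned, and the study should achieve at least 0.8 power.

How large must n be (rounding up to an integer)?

For power 0.8 need Φ(δ − z_{0.05}) = 0.8, so δ = z_{0.05} + z_{0.20} = 1.645 + 0.842 = 2.486.
δ = d·√n ⇒ n = (δ/d)² = (2.486 / 0.52)² = 22.86.
Rounding up, n = 23.

n = 23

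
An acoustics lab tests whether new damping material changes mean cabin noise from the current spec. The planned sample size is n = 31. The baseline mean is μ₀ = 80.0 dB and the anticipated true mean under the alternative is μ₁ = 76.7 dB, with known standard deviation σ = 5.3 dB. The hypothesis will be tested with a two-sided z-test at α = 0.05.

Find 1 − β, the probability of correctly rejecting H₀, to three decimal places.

Power ≈ 0.934

Standardized effect: d = |μ₁ − μ₀| / σ = |76.7 − 80.0| / 5.3 = 0.6226
Noncentrality parameter: λ = d·√n = 0.6226 × √31 = 3.4667
Two-sided α = 0.05 → critical value z_{0.025} = 1.960.
Power = Φ(λ − 1.960) + Φ(−λ − 1.960) = Φ(1.507) + Φ(-5.427) = 0.9341 + 0.0000 = 0.9341.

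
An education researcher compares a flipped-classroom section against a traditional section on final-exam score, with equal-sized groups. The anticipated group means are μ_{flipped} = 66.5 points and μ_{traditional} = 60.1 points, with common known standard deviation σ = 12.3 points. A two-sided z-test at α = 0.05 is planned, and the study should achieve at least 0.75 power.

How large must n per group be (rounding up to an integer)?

n = 52 per group

Standardized effect: d = |μ_{flipped} − μ_{traditional}| / σ = |66.5 − 60.1| / 12.3 = 0.5203
For power 0.75 need Φ(δ − z_{0.025}) = 0.75, so δ = z_{0.025} + z_{0.25} = 1.960 + 0.674 = 2.634.
(For δ > 0 the lower-tail rejection region contributes negligibly to power, so the one-term inversion is standard.)
δ = d·√(n/2) ⇒ n = 2(δ/d)² = 2 × (2.634 / 0.5203)² = 51.27.
Rounding up, n = 52 per group.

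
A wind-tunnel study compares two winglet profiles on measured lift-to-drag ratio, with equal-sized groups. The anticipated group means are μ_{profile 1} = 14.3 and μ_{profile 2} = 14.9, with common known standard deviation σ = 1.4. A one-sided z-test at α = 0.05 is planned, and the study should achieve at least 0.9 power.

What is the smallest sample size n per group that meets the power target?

n = 94 per group

Standardized effect: d = |μ_{profile 1} − μ_{profile 2}| / σ = |14.3 − 14.9| / 1.4 = 0.4286
For power 0.9 need Φ(δ − z_{0.05}) = 0.9, so δ = z_{0.05} + z_{0.10} = 1.645 + 1.282 = 2.926.
δ = d·√(n/2) ⇒ n = 2(δ/d)² = 2 × (2.926 / 0.4286)² = 93.25.
Round up to the next whole unit.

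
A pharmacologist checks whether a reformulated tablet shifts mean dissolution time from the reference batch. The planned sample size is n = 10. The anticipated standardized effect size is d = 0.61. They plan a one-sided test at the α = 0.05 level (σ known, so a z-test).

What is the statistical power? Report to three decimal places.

Power ≈ 0.612

Noncentrality parameter: δ = d·√n = 0.61 × √10 = 1.9290
Critical value for a one-sided test at α = 0.05: z_α = 1.645.
Power = P(Z > 1.645 − δ) = Φ(0.284) = 0.6118.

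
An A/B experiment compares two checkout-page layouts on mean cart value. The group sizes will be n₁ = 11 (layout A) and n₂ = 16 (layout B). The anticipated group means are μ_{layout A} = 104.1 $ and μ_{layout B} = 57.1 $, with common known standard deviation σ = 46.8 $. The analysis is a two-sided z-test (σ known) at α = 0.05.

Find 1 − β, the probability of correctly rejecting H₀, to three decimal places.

Power ≈ 0.727

Standardized effect: d = |μ_{layout A} − μ_{layout B}| / σ = |104.1 − 57.1| / 46.8 = 1.0043
Noncentrality parameter: δ = d / √(1/n₁ + 1/n₂) = 1.0043 / √(1/11 + 1/16) = 2.5640
Two-sided α = 0.05 → critical value z_{0.025} = 1.960.
Power = Φ(δ − 1.960) + Φ(−δ − 1.960) = Φ(0.604) + Φ(-4.524) = 0.7271 + 0.0000 = 0.7271.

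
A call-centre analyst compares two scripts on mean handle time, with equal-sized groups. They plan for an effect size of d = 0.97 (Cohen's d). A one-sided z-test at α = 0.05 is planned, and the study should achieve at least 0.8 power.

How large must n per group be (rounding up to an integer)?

Set Φ(δ − 1.645) = 0.8; then δ − 1.645 = Φ⁻¹(0.8) = 0.842, giving δ = 2.486.
δ = d·√(n/2) ⇒ n = 2(δ/d)² = 2 × (2.486 / 0.97)² = 13.14.
Rounding up, n = 14 per group.

n = 14 per group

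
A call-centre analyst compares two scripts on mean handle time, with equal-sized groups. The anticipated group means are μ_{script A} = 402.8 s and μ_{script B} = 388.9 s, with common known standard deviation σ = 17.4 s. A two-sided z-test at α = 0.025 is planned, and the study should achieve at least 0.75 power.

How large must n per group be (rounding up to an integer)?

n = 27 per group

Standardized effect: d = |μ_{script A} − μ_{script B}| / σ = |402.8 − 388.9| / 17.4 = 0.7989
Set Φ(δ − 2.241) = 0.75; then δ − 2.241 = Φ⁻¹(0.75) = 0.674, giving δ = 2.916.
(Ignoring the negligible lower-tail rejection probability gives the usual closed-form inversion.)
δ = d·√(n/2) ⇒ n = 2(δ/d)² = 2 × (2.916 / 0.7989)² = 26.65.
Round up to the next whole unit.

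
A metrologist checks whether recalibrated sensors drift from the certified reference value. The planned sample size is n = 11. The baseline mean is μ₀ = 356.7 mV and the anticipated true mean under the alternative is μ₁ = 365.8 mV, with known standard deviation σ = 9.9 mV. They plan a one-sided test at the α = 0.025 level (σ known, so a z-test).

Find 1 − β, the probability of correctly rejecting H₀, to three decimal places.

Power ≈ 0.862

Standardized effect: d = |μ₁ − μ₀| / σ = |365.8 − 356.7| / 9.9 = 0.9192
Noncentrality parameter: δ = d·√n = 0.9192 × √11 = 3.0486
Critical value for a one-sided test at α = 0.025: z_α = 1.960.
Power = Φ(δ − 1.960) = Φ(1.089) = 0.8618.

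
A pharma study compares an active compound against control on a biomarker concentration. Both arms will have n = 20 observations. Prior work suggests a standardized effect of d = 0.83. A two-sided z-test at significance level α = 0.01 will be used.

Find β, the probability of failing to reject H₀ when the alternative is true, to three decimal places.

Noncentrality parameter: δ = d·√(n/2) = 0.83 × √(20/2) = 2.6247
Critical value for a two-sided test at α = 0.01: z_{α/2} = 2.576.
Power = Φ(δ − 2.576) + Φ(−δ − 2.576) = Φ(0.049) + Φ(-5.201) = 0.5195 + 0.0000 = 0.5195.
Type II error: β = 1 − power = 1 − 0.5195 = 0.4805.

β ≈ 0.481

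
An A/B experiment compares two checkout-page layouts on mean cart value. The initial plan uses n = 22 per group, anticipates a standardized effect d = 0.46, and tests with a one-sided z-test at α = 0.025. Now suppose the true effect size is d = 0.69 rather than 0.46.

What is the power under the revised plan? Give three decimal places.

Power ≈ 0.629

With d = 0.69: δ = d·√(n/2) = 0.69 × √(22/2) = 2.2885. Critical value z_{0.025} = 1.960.
Revised power = Φ(δ − 1.960) = Φ(0.329) = 0.6287.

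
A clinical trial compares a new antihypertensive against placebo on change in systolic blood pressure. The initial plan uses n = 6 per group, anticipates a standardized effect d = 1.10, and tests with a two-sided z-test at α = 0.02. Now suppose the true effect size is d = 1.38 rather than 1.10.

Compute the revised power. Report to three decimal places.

With d = 1.38: δ = d·√(n/2) = 1.38 × √(6/2) = 2.3902. Critical value z_{0.01} = 2.326.
Revised power = Φ(δ − 2.326) + Φ(−δ − 2.326) = Φ(0.064) + Φ(-4.717) = 0.5255 + 0.0000 = 0.5255.

Power ≈ 0.525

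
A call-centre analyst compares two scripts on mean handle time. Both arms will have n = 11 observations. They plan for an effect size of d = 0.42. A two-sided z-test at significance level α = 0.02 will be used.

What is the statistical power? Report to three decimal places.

Power ≈ 0.090

Noncentrality parameter: δ = d·√(n/2) = 0.42 × √(11/2) = 0.9850
Critical value for a two-sided test at α = 0.02: z_{α/2} = 2.326.
Power = Φ(δ − 2.326) + Φ(−δ − 2.326) = Φ(-1.341) + Φ(-3.311) = 0.0899 + 0.0005 = 0.0904.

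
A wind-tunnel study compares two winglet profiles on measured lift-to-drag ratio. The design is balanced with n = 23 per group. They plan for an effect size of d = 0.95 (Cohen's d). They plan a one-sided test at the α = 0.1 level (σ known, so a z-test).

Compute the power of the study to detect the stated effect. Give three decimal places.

Noncentrality parameter: δ = d·√(n/2) = 0.95 × √(23/2) = 3.2216
One-sided α = 0.1 → critical value z_{0.1} = 1.282.
Power = Φ(δ − 1.282) = Φ(1.940) = 0.9738.

Power ≈ 0.974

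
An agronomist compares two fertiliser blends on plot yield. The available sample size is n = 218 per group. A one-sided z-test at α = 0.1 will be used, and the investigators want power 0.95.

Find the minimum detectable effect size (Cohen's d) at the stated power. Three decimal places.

d ≈ 0.280

Need Φ(δ − 1.282) = 0.95, so δ = 1.282 + 1.645 = 2.926.
δ = d·√(n/2) ⇒ d = δ/√(n/2) = 2.926/√(218/2) = 0.2803.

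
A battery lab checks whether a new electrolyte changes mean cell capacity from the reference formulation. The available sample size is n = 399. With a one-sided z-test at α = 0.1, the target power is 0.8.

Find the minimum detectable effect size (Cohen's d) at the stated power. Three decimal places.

Required noncentrality: δ = z_{0.1} + z_{0.20} = 1.282 + 0.842 = 2.123.
δ = d·√n ⇒ d = δ/√n = 2.123/√399 = 0.1063.

d ≈ 0.106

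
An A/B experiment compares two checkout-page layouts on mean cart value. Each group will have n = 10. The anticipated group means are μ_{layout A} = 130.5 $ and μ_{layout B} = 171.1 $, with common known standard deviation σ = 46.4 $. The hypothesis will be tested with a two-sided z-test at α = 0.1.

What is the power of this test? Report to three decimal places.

Power ≈ 0.623

Standardized effect: d = |μ_{layout A} − μ_{layout B}| / σ = |130.5 − 171.1| / 46.4 = 0.8750
Noncentrality parameter: δ = d·√(n/2) = 0.8750 × √(10/2) = 1.9566
Two-sided α = 0.1 → critical value z_{0.05} = 1.645.
Power = Φ(δ − 1.645) + Φ(−δ − 1.645) = Φ(0.312) + Φ(-3.601) = 0.6224 + 0.0002 = 0.6225.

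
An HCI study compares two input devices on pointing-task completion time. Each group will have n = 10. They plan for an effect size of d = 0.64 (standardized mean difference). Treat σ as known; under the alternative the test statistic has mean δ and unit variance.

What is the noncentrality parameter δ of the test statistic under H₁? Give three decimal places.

δ ≈ 1.431

δ = d·√(n/2) = 0.64 × √(10/2) = 1.4311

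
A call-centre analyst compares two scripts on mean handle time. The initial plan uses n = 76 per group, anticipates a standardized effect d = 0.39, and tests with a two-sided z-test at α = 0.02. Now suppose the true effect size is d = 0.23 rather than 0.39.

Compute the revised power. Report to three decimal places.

With d = 0.23: δ = d·√(n/2) = 0.23 × √(76/2) = 1.4178. Critical value z_{0.01} = 2.326.
Revised power = Φ(δ − 2.326) + Φ(−δ − 2.326) = Φ(-0.909) + Φ(-3.744) = 0.1818 + 0.0001 = 0.1819.

Power ≈ 0.182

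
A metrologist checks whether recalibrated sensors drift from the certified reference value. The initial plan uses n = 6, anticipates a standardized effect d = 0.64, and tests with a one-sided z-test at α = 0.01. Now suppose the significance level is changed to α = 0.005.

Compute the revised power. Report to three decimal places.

δ = d·√n = 0.64 × √6 = 1.5677 (unchanged). New critical value: z_{0.005} = 2.576.
Revised power = P(Z > 2.576 − δ) = Φ(-1.008) = 0.1567.

Power ≈ 0.157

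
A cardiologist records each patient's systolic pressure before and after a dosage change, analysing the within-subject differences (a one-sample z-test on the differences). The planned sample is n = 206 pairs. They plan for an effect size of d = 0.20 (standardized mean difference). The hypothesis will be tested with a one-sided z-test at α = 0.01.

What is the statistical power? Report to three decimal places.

Noncentrality parameter: δ = d·√n = 0.20 × √206 = 2.8705
One-sided α = 0.01 → critical value z_{0.01} = 2.326.
Power = Φ(δ − 2.326) = Φ(0.544) = 0.7068.

Power ≈ 0.707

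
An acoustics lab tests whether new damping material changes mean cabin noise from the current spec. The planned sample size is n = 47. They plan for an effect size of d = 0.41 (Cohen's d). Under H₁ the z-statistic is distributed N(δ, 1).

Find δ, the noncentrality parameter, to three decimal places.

δ = d·√n = 0.41 × √47 = 2.8108

δ ≈ 2.811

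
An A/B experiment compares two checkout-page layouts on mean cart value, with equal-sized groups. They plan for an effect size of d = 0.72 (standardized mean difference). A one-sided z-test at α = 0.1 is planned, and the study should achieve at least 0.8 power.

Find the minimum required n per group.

n = 18 per group

Set Φ(δ − 1.282) = 0.8; then δ − 1.282 = Φ⁻¹(0.8) = 0.842, giving δ = 2.123.
δ = d·√(n/2) ⇒ n = 2(δ/d)² = 2 × (2.123 / 0.72)² = 17.39.
Round up to the next whole unit.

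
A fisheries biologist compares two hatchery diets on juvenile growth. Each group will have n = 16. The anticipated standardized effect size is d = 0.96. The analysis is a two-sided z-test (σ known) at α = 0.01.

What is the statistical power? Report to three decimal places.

Power ≈ 0.555

Noncentrality parameter: δ = d·√(n/2) = 0.96 × √(16/2) = 2.7153
Critical value for a two-sided test at α = 0.01: z_{α/2} = 2.576.
Power = Φ(δ − 2.576) + Φ(−δ − 2.576) = Φ(0.139) + Φ(-5.291) = 0.5555 + 0.0000 = 0.5555.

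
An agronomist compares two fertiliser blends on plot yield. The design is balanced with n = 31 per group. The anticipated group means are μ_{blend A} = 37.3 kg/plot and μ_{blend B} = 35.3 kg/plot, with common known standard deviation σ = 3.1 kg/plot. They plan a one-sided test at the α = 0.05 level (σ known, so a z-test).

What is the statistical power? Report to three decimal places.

Power ≈ 0.815

Standardized effect: d = |μ_{blend A} − μ_{blend B}| / σ = |37.3 − 35.3| / 3.1 = 0.6452
Noncentrality parameter: λ = d·√(n/2) = 0.6452 × √(31/2) = 2.5400
Critical value for a one-sided test at α = 0.05: z_α = 1.645.
Power = P(Z > 1.645 − λ) = Φ(0.895) = 0.8146.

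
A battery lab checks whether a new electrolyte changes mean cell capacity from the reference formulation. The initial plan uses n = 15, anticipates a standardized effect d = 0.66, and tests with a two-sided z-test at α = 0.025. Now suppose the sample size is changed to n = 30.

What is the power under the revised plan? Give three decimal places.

With n = 30: δ = d·√n = 0.66 × √30 = 3.6150. Critical value z_{0.0125} = 2.241.
Revised power = Φ(δ − 2.241) + Φ(−δ − 2.241) = Φ(1.374) + Φ(-5.856) = 0.9152 + 0.0000 = 0.9152.

Power ≈ 0.915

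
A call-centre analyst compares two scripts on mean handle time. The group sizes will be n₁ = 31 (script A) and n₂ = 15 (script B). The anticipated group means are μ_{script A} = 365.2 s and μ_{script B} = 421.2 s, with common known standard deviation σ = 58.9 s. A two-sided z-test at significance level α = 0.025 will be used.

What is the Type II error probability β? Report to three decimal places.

β ≈ 0.217

Standardized effect: d = |μ_{script A} − μ_{script B}| / σ = |365.2 − 421.2| / 58.9 = 0.9508
Noncentrality parameter: δ = d / √(1/n₁ + 1/n₂) = 0.9508 / √(1/31 + 1/15) = 3.0229
Two-sided α = 0.025 → critical value z_{0.0125} = 2.241.
Power = Φ(δ − 2.241) + Φ(−δ − 2.241) = Φ(0.781) + Φ(-5.264) = 0.7827 + 0.0000 = 0.7827.
Type II error: β = 1 − power = 1 − 0.7827 = 0.2173.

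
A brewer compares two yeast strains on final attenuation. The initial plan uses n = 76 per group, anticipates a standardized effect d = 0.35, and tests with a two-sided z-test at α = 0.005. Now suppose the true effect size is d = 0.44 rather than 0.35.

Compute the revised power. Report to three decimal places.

Power ≈ 0.462

With d = 0.44: δ = d·√(n/2) = 0.44 × √(76/2) = 2.7123. Critical value z_{0.0025} = 2.807.
Revised power = Φ(δ − 2.807) + Φ(−δ − 2.807) = Φ(-0.095) + Φ(-5.519) = 0.4623 + 0.0000 = 0.4623.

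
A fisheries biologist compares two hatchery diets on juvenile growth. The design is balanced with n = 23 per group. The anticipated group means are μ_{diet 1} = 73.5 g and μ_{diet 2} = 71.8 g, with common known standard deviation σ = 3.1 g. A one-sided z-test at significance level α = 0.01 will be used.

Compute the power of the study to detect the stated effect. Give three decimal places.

Standardized effect: d = |μ_{diet 1} − μ_{diet 2}| / σ = |73.5 − 71.8| / 3.1 = 0.5484
Noncentrality parameter: δ = d·√(n/2) = 0.5484 × √(23/2) = 1.8597
One-sided α = 0.01 → critical value z_{0.01} = 2.326.
Power = P(Z > 2.326 − δ) = Φ(-0.467) = 0.3204.

Power ≈ 0.320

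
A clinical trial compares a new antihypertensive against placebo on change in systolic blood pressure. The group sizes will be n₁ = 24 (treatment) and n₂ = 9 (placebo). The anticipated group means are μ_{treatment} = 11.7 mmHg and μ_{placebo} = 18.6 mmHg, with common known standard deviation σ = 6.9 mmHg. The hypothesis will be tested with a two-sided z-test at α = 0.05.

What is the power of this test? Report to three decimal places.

Standardized effect: d = |μ_{treatment} − μ_{placebo}| / σ = |11.7 − 18.6| / 6.9 = 1.0000
Noncentrality parameter: λ = d / √(1/n₁ + 1/n₂) = 1.0000 / √(1/24 + 1/9) = 2.5584
Two-sided α = 0.05 → critical value z_{0.025} = 1.960.
Power = Φ(λ − 1.960) + Φ(−λ − 1.960) = Φ(0.598) + Φ(-4.518) = 0.7252 + 0.0000 = 0.7252.

Power ≈ 0.725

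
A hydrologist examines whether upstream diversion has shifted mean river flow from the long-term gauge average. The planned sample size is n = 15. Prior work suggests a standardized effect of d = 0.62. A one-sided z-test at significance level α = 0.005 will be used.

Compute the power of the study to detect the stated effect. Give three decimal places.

Power ≈ 0.431

Noncentrality parameter: δ = d·√n = 0.62 × √15 = 2.4012
Critical value for a one-sided test at α = 0.005: z_α = 2.576.
Power = P(Z > 2.576 − δ) = Φ(-0.175) = 0.4307.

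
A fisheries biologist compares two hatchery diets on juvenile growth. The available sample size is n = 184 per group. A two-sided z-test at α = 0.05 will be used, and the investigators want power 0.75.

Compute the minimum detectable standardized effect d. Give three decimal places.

d ≈ 0.275

Required noncentrality: δ = z_{0.025} + z_{0.25} = 1.960 + 0.674 = 2.634.
(The second rejection-region term Φ(−δ − z_{α/2}) is negligible and dropped.)
δ = d·√(n/2) ⇒ d = δ/√(n/2) = 2.634/√(184/2) = 0.2747.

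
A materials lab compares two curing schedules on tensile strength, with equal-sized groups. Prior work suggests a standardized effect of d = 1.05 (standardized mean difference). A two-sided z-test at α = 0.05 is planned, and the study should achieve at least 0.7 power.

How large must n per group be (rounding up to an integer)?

n = 12 per group

For power 0.7 need Φ(δ − z_{0.025}) = 0.7, so δ = z_{0.025} + z_{0.30} = 1.960 + 0.524 = 2.484.
(For δ > 0 the lower-tail rejection region contributes negligibly to power, so the one-term inversion is standard.)
δ = d·√(n/2) ⇒ n = 2(δ/d)² = 2 × (2.484 / 1.05)² = 11.20.
Rounding up, n = 12 per group.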